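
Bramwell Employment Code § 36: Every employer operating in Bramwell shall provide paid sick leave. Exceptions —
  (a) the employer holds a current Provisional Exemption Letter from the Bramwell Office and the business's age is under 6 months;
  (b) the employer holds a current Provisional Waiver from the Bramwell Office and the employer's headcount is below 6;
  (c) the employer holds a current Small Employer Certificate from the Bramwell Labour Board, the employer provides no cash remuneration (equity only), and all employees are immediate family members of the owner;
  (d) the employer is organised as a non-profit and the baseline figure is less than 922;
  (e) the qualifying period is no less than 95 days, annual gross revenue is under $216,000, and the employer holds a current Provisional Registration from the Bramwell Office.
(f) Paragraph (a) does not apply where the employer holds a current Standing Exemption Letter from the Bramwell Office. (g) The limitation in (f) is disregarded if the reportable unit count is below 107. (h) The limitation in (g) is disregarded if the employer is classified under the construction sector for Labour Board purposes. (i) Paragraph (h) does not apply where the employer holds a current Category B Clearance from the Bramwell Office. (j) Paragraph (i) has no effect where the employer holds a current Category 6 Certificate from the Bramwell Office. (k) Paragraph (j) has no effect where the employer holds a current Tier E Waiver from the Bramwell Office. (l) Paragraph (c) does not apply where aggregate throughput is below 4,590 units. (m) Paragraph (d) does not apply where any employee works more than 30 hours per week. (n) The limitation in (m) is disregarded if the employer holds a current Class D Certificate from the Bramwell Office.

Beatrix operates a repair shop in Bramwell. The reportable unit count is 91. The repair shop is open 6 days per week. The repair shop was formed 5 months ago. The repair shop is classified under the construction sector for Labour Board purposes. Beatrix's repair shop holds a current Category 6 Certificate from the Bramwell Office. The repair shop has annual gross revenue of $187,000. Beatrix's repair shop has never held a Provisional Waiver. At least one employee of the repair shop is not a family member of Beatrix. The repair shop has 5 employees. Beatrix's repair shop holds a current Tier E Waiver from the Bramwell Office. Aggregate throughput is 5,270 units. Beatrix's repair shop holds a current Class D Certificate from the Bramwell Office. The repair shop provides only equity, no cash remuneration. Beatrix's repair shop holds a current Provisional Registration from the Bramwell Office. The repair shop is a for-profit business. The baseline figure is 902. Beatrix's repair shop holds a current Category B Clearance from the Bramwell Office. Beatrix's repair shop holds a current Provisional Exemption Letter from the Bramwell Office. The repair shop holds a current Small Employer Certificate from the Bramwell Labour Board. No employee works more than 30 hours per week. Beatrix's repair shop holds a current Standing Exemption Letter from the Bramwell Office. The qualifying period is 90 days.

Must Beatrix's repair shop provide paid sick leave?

Exception (a): a current Provisional Exemption Letter is held; the business's age is 5 months, under the 6 months limit — every condition holds. As to paragraphs (f)–(k): (f) would limit (a) — a current Standing Exemption Letter is held — but (g) sets (f) aside: (g) operates against (f): the reportable unit count is 91, below the 107 limit. (h) is triggered (the repair shop is classified under the construction sector), but is itself disapplied by (i): (i) operates against (h): a current Category B Clearance is held. (j) would limit (i) — a current Category 6 Certificate is held — but (k) sets (j) aside: (k) operates — a current Tier E Waiver is held. So (a) applies.
Exception (b) requires that the employer holds a current Provisional Waiver from the Bramwell Office; but there is no Provisional Waiver in force, so (b) is unavailable.
Exception (c) fails — at least one employee is not a family member.
Exception (d) requires that the employer is organised as a non-profit; but the employer is for-profit, so (d) is unavailable.
Exception (e) requires that the qualifying period is no less than 95 days; but the qualifying period is 90 days, short of 95 days, so (e) is unavailable.

No — exception (a) applies; Beatrix's repair shop is not required to provide paid sick leave.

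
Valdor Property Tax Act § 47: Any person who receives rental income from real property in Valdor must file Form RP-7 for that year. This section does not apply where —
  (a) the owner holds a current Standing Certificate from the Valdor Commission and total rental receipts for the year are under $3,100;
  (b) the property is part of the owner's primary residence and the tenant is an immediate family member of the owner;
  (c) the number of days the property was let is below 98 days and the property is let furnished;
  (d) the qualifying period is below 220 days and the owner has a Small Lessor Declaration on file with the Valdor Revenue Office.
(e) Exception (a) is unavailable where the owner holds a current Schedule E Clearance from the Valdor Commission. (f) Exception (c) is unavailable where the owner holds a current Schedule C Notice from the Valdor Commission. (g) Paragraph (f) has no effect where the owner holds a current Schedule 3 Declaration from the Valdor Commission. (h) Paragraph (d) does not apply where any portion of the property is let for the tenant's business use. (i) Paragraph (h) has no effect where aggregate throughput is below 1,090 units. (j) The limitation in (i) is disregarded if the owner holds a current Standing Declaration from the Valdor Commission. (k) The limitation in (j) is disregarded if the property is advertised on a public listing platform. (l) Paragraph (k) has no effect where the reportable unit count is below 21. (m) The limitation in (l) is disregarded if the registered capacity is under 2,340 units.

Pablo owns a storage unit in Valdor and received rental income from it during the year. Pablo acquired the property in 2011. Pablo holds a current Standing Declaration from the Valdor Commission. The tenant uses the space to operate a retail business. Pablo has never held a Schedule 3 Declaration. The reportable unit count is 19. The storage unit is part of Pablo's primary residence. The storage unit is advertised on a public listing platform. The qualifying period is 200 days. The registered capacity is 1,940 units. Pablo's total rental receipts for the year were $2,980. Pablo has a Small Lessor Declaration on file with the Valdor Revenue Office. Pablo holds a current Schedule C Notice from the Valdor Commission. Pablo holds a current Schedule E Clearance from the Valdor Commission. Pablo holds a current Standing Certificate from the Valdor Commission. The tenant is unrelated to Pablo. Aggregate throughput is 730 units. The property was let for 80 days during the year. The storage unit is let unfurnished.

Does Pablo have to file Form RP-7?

Exception (a)'s conditions are all satisfied: a current Standing Certificate is held; total rental receipts for the year are $2,980, under the $3,100 limit. However, paragraph (e) must be considered: (e) is engaged — a current Schedule E Clearance is held. (a) is therefore removed.
Exception (b) fails — the tenant is unrelated to the owner.
Exception (c) fails — the property is let unfurnished.
All of (d)'s requirements are met (the qualifying period is 200 days, below the 220 days limit; a Small Lessor Declaration is on file). Under paragraphs (h)–(m): (h) would limit (d) — the space is let for business use — but (i) sets (h) aside: (i) is triggered — aggregate throughput is 730 units, below the 1,090 units limit. (j) is triggered (a current Standing Declaration is held), but is set aside by (k): (k) is triggered — the property is publicly advertised. (l) applies (the reportable unit count is 19, below the 21 limit), but is displaced by (m): (m) is triggered — the registered capacity is 1,940 units, under the 2,340 units limit. So (d) applies.

No — exception (d) applies; Pablo is not required to file Form RP-7.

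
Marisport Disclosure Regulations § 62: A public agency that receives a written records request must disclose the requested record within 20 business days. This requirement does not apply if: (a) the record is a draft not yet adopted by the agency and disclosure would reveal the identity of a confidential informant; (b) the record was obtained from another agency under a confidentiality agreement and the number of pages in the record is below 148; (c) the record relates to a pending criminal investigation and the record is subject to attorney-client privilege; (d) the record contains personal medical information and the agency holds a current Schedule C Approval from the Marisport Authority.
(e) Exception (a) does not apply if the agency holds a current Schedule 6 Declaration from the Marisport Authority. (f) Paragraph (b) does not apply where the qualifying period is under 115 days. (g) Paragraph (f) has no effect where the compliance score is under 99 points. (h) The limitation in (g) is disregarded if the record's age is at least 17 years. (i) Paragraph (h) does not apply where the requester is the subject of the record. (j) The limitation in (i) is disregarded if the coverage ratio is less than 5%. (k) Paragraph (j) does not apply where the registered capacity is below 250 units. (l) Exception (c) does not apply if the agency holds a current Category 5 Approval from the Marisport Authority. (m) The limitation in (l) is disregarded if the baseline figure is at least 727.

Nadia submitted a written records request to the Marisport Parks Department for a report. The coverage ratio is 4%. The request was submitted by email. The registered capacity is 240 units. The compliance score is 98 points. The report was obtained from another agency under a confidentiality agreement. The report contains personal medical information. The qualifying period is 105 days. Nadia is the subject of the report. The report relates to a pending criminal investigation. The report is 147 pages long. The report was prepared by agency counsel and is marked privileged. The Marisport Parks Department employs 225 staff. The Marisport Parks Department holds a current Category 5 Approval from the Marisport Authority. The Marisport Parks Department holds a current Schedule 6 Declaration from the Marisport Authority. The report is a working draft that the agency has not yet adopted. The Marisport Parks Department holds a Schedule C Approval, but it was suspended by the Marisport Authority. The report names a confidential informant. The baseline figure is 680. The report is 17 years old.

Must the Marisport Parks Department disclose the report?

No — exception (b) applies; the Marisport Parks Department is not required to disclose the report.

All of (a)'s requirements are met (the report is an unadopted draft; the report names a confidential informant). But: (e) operates against (a): a current Schedule 6 Declaration is held. So (a) is unavailable.
All of (b)'s requirements are met (the report was obtained under a confidentiality agreement; the number of pages in the record is 147, below the 148 limit). Under paragraphs (f)–(k): (f) would limit (b) — the qualifying period is 105 days, under the 115 days limit — but (g) sets (f) aside: (g) operates against (f): the compliance score is 98 points, under the 99 points limit. (h) would limit (g) — the record's age is 17 years, meeting the 17 years threshold — but (i) sets (h) aside: (i) operates against (h): Nadia is the subject of the report. (j) would limit (i) — the coverage ratio is 4%, less than the 5% limit — but (k) sets (j) aside: (k) operates against (j): the registered capacity is 240 units, below the 250 units limit. (b) remains available.
Exception (c) is satisfied on its face — the report relates to a pending investigation; the report is privileged. But applying paragraphs (l)–(m): (l) is triggered — a current Category 5 Approval is held. (m), which would lift (l), does not operate here — the baseline figure is 680, short of 727. So (c) is unavailable.
Exception (d) does not apply: no current Schedule C Approval is held.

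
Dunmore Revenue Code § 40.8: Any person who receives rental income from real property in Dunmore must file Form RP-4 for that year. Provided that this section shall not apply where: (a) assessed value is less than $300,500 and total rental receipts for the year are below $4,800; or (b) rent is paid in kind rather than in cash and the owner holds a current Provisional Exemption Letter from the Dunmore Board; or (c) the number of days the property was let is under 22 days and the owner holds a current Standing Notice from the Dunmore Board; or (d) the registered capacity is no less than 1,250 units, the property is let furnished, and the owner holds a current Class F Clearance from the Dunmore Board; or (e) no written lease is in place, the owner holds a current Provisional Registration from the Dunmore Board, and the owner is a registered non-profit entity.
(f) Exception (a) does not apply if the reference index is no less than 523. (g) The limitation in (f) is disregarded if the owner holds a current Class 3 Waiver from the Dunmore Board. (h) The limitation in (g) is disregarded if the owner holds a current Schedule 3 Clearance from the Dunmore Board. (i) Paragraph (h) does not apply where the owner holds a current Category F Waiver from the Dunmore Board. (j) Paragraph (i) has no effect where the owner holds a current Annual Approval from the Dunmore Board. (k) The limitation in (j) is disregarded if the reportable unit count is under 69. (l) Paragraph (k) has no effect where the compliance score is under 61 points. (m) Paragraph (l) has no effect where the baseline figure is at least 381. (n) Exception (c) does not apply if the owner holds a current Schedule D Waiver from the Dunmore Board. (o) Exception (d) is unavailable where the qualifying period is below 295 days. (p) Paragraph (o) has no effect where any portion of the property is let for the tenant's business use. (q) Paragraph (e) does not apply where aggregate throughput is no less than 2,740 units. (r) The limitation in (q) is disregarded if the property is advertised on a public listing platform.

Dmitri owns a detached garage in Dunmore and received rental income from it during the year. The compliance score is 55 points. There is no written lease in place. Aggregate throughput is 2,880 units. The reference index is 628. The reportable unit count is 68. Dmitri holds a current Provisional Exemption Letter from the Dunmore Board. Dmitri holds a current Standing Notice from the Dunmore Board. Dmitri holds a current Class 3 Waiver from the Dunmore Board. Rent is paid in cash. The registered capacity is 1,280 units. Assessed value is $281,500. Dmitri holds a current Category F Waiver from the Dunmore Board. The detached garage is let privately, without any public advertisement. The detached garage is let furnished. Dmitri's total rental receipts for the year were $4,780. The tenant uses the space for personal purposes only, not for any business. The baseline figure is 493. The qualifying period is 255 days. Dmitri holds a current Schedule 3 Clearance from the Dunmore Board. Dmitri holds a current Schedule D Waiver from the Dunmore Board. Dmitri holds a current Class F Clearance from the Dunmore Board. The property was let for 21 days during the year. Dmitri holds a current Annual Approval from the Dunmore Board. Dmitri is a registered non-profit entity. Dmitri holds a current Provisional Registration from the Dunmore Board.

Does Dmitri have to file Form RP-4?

All of (a)'s requirements are met (assessed value is $281,500, less than the $300,500 limit; total rental receipts for the year are $4,780, below the $4,800 limit). Under paragraphs (f)–(m): (f) would limit (a) — the reference index is 628, meeting the 523 threshold — but (g) sets (f) aside: (g) operates against (f): a current Class 3 Waiver is held. (h) operates (a current Schedule 3 Clearance is held), but is overridden by (i): (i) is triggered — a current Category F Waiver is held. (j) would limit (i) — a current Annual Approval is held — but (k) sets (j) aside: (k) operates against (j): the reportable unit count is 68, under the 69 limit. (l) would limit (k) — the compliance score is 55 points, under the 61 points limit — but (m) sets (l) aside: (m) applies — the baseline figure is 493, meeting the 381 threshold. (a) remains available.
Exception (b) fails — rent is paid in cash.
Exception (c)'s conditions are all satisfied: the number of days the property was let is 21 days, under the 22 days limit; a current Standing Notice is held. However, paragraph (n) must be considered: (n) is engaged — a current Schedule D Waiver is held. (c) is therefore removed.
Exception (d): the registered capacity is 1,280 units, meeting the 1,250 units threshold; the property is let furnished; a current Class F Clearance is held — every condition holds. However, paragraphs (o)–(p) must be considered: (o) applies — the qualifying period is 255 days, below the 295 days limit. (p) does not operate here (the space is used for personal purposes only), so (o) stands. Exception (d) does not apply.
Exception (e): there is no written lease; a current Provisional Registration is held; Dmitri is a registered non-profit — every condition holds. Turning to paragraphs (q)–(r): (q) operates against (e): aggregate throughput is 2,880 units, meeting the 2,740 units threshold. (r), which would lift (q), does not operate here — the property is let privately without advertisement. Exception (e) does not apply.

No — exception (a) applies; Dmitri is not required to file Form RP-4.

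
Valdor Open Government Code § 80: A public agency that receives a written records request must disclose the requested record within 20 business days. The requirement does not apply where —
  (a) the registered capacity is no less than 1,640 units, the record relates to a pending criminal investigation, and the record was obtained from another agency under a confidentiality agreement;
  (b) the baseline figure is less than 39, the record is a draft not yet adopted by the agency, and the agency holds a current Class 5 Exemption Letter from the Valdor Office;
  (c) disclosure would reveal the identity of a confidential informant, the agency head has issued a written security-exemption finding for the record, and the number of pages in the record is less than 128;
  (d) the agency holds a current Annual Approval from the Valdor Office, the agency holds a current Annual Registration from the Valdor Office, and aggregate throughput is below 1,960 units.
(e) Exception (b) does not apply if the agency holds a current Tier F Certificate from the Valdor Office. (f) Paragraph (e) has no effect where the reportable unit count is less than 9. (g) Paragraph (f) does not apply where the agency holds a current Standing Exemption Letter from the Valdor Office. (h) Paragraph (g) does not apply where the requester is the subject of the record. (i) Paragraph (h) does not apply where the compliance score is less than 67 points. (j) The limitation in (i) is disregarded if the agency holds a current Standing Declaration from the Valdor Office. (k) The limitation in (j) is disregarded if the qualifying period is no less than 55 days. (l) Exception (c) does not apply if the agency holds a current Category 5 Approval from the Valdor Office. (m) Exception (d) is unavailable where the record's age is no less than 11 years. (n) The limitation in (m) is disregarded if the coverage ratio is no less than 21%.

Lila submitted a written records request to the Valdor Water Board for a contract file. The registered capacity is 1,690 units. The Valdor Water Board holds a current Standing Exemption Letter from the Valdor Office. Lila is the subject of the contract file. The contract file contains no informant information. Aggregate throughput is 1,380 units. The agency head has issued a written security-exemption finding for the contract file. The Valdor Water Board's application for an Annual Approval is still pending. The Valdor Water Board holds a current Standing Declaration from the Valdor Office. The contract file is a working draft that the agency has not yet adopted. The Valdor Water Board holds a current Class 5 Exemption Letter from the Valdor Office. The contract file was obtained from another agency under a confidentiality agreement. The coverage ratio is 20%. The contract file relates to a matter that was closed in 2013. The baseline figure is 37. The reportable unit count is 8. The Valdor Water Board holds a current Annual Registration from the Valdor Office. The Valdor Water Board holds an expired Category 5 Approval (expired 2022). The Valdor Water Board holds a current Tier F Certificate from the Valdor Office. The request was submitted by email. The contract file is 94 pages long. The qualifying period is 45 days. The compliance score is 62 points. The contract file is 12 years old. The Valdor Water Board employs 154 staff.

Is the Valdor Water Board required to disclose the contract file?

No — exception (b) applies; the Valdor Water Board is not required to disclose the contract file.

Exception (a) requires that the record relates to a pending criminal investigation; but the contract file relates to a closed matter, so (a) is unavailable.
Exception (b)'s conditions are all satisfied: the baseline figure is 37, less than the 39 limit; the contract file is an unadopted draft; a current Class 5 Exemption Letter is held. Applying paragraphs (e)–(k): (e) would limit (b) — a current Tier F Certificate is held — but (f) sets (e) aside: (f) is triggered — the reportable unit count is 8, less than the 9 limit. (g) would limit (f) — a current Standing Exemption Letter is held — but (h) sets (g) aside: (h) operates against (g): Lila is the subject of the contract file. (i) is engaged (the compliance score is 62 points, less than the 67 points limit), but is displaced by (j): (j) operates against (i): a current Standing Declaration is held. (k), which would lift (j), is inapplicable — the qualifying period is 45 days, short of 55 days. Exception (b) stands.
Exception (c) fails — the contract file contains no informant information.
Exception (d) does not apply: there is no Annual Approval in force.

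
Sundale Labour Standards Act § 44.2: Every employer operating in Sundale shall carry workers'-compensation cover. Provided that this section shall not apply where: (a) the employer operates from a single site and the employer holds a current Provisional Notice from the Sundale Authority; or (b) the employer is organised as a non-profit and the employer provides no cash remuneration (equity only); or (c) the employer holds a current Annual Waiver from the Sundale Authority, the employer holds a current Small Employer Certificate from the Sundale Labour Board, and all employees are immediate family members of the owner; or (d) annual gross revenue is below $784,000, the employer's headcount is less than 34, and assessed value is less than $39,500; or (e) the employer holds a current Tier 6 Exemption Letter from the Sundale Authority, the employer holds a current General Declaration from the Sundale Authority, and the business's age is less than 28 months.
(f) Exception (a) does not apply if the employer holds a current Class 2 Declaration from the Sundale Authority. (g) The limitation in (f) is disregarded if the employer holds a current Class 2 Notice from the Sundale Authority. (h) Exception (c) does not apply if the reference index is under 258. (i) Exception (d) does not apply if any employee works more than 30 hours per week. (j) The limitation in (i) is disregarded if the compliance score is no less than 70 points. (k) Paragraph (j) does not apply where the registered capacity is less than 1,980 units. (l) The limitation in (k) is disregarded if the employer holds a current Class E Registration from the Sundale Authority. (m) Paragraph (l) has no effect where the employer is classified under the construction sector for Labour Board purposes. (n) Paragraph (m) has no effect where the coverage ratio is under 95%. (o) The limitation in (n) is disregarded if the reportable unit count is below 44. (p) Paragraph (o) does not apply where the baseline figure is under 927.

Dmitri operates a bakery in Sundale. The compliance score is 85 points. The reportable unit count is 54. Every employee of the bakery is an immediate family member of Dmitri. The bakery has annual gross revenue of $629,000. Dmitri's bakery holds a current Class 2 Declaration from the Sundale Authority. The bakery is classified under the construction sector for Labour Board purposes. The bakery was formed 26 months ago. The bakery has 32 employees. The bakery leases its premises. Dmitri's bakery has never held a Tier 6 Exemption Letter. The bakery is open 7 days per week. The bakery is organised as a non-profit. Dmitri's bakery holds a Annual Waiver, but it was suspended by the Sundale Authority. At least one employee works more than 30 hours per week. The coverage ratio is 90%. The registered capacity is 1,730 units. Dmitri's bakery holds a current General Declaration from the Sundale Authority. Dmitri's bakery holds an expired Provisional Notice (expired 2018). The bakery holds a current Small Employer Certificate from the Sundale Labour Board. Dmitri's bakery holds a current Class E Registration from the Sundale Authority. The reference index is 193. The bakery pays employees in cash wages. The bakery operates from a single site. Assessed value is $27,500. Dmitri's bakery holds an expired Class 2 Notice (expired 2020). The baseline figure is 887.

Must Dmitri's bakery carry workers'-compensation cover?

No — exception (d) applies; Dmitri's bakery is not required to carry workers'-compensation cover.

Exception (a) fails — there is no Provisional Notice in force.
Exception (b) requires that the employer provides no cash remuneration (equity only); but employees are paid cash wages, so (b) is unavailable.
Exception (c) fails — there is no Annual Waiver in force.
Exception (d)'s conditions are all satisfied: annual gross revenue is $629,000, below the $784,000 limit; the employer's headcount is 32, less than the 34 limit; assessed value is $27,500, less than the $39,500 limit. Considering the limiting provisions: (i) is engaged (at least one employee exceeds 30 hours/week), but is itself disapplied by (j): (j) operates against (i): the compliance score is 85 points, meeting the 70 points threshold. (k) applies (the registered capacity is 1,730 units, less than the 1,980 units limit), but is overridden by (l): (l) is triggered — a current Class E Registration is held. (m) applies (the bakery is classified under the construction sector), but is set aside by (n): (n) operates — the coverage ratio is 90%, under the 95% limit. (o) is inapplicable (the reportable unit count is 54, not below 44), so (n) stands. Exception (d) stands.
Exception (e) fails — the Tier 6 Exemption Letter is not current.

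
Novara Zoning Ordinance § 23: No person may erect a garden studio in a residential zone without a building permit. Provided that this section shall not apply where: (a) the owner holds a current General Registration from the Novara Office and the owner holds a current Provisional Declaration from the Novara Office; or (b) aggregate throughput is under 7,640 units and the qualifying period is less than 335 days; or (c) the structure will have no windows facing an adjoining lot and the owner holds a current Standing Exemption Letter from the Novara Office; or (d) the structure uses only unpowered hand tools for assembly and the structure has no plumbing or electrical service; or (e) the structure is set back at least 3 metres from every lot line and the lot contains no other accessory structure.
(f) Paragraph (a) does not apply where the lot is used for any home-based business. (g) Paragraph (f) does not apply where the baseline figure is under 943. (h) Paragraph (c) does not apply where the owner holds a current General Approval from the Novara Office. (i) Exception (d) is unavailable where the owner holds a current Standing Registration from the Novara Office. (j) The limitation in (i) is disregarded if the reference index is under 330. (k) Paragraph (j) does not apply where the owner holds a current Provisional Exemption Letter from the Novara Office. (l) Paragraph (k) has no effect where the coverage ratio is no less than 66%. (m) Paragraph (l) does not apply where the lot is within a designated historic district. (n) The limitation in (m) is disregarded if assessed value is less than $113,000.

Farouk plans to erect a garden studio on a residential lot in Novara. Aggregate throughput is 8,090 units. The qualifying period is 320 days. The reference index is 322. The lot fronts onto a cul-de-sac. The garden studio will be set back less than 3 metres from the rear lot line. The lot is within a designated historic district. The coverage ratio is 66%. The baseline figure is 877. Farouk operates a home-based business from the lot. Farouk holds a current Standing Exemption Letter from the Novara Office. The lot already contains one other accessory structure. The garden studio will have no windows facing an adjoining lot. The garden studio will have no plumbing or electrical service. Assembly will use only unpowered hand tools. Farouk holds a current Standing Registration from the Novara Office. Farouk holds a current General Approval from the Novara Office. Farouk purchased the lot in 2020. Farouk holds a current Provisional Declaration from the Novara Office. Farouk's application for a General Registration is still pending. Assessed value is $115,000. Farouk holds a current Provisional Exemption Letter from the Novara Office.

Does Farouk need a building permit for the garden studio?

Yes — Farouk must obtain a building permit.

Exception (a) fails — no current General Registration is held.
Exception (b) fails — aggregate throughput is 8,090 units, not under 7,640 units.
Exception (c): no windows face an adjoining lot; a current Standing Exemption Letter is held — every condition holds. However, paragraph (h) must be considered: (h) is triggered — a current General Approval is held. So (c) is unavailable.
All of (d)'s requirements are met (assembly uses only hand tools; there is no plumbing or electrical service). However, paragraphs (i)–(n) must be considered: (i) operates against (d): a current Standing Registration is held. (j) is engaged (the reference index is 322, under the 330 limit), but is set aside by (k): (k) operates against (j): a current Provisional Exemption Letter is held. (l) is engaged (the coverage ratio is 66%, meeting the 66% threshold), but yields to (m): (m) operates — the lot is in a historic district. (n), which would lift (m), is inapplicable — assessed value is $115,000, not less than $113,000. Exception (d) does not apply.
Exception (e) fails — the rear setback is under 3 m.
No exception displaces § 23.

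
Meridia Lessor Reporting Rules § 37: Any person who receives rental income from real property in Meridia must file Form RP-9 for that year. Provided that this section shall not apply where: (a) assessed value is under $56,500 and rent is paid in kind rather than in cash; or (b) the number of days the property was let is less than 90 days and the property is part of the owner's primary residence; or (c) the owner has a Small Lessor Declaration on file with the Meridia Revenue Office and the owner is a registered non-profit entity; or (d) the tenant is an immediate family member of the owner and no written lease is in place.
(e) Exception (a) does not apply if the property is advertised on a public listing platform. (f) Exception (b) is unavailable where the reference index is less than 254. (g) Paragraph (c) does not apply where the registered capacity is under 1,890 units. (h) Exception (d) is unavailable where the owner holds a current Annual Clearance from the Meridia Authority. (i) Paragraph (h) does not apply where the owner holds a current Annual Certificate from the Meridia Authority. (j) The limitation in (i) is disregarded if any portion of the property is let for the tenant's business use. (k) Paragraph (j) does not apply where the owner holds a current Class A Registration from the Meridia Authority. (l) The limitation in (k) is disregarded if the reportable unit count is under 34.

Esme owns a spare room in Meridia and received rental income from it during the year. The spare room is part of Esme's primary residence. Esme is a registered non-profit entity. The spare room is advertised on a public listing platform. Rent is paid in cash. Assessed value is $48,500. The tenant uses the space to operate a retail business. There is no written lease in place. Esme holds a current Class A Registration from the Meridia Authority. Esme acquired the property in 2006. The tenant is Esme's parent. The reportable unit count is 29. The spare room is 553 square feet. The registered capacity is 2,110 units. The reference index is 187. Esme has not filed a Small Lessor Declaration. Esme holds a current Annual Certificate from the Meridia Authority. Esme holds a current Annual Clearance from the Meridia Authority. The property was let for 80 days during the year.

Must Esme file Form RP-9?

Exception (a) fails — rent is paid in cash.
All of (b)'s requirements are met (the number of days the property was let is 80 days, less than the 90 days limit; the spare room is part of the primary residence). But applying paragraph (f): (f) operates against (b): the reference index is 187, less than the 254 limit. (b) is therefore removed.
Exception (c) requires that the owner has a Small Lessor Declaration on file with the Meridia Revenue Office; but no Small Lessor Declaration is on file, so (c) is unavailable.
Exception (d) is satisfied on its face — the tenant is an immediate family member; there is no written lease. But applying paragraphs (h)–(l): (h) operates — a current Annual Clearance is held. (i) would limit (h) — a current Annual Certificate is held — but (j) sets (i) aside: (j) operates against (i): the space is let for business use. (k) is engaged (a current Class A Registration is held), but is set aside by (l): (l) is engaged — the reportable unit count is 29, under the 34 limit. Exception (d) does not apply.
No exception applies. The general rule governs.

Yes — Esme must file Form RP-9.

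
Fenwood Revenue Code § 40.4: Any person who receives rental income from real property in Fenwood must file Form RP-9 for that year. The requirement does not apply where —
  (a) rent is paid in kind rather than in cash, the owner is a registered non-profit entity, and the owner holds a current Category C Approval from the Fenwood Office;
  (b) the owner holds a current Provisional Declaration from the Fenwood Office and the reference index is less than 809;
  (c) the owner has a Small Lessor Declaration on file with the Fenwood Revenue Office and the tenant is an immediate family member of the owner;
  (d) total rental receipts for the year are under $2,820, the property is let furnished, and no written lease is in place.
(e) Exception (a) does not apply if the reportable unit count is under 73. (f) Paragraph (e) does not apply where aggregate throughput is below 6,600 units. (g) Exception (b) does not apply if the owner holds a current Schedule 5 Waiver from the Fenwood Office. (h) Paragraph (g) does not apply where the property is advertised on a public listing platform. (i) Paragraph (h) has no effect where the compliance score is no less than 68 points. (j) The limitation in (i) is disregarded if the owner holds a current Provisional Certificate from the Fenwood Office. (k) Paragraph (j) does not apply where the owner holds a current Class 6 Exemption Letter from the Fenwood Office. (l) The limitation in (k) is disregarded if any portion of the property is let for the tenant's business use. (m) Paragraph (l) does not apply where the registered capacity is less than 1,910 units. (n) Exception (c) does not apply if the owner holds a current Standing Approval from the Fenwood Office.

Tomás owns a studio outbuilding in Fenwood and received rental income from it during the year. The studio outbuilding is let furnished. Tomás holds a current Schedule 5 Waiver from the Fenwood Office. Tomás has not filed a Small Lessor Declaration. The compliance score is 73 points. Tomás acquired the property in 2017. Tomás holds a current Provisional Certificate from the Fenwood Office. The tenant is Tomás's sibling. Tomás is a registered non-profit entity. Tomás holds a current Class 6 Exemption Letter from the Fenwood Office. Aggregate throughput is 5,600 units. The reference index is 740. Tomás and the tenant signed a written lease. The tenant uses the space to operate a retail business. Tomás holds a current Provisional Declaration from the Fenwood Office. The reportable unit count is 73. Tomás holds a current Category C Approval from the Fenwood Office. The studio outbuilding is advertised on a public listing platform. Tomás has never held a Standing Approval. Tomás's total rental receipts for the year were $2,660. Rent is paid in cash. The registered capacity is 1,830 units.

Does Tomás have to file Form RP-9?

Yes — Tomás must file Form RP-9.

Exception (a) does not apply: rent is paid in cash.
All of (b)'s requirements are met (a current Provisional Declaration is held; the reference index is 740, less than the 809 limit). However, paragraphs (g)–(m) must be considered: (g) operates against (b): a current Schedule 5 Waiver is held. (h) would limit (g) — the property is publicly advertised — but (i) sets (h) aside: (i) operates against (h): the compliance score is 73 points, meeting the 68 points threshold. (j) would limit (i) — a current Provisional Certificate is held — but (k) sets (j) aside: (k) is engaged — a current Class 6 Exemption Letter is held. (l) would limit (k) — the space is let for business use — but (m) sets (l) aside: (m) operates against (l): the registered capacity is 1,830 units, less than the 1,910 units limit. (b) is therefore removed.
Exception (c) fails — no Small Lessor Declaration is on file.
Exception (d) requires that no written lease is in place; but a written lease is in place, so (d) is unavailable.
No exception displaces § 40.4.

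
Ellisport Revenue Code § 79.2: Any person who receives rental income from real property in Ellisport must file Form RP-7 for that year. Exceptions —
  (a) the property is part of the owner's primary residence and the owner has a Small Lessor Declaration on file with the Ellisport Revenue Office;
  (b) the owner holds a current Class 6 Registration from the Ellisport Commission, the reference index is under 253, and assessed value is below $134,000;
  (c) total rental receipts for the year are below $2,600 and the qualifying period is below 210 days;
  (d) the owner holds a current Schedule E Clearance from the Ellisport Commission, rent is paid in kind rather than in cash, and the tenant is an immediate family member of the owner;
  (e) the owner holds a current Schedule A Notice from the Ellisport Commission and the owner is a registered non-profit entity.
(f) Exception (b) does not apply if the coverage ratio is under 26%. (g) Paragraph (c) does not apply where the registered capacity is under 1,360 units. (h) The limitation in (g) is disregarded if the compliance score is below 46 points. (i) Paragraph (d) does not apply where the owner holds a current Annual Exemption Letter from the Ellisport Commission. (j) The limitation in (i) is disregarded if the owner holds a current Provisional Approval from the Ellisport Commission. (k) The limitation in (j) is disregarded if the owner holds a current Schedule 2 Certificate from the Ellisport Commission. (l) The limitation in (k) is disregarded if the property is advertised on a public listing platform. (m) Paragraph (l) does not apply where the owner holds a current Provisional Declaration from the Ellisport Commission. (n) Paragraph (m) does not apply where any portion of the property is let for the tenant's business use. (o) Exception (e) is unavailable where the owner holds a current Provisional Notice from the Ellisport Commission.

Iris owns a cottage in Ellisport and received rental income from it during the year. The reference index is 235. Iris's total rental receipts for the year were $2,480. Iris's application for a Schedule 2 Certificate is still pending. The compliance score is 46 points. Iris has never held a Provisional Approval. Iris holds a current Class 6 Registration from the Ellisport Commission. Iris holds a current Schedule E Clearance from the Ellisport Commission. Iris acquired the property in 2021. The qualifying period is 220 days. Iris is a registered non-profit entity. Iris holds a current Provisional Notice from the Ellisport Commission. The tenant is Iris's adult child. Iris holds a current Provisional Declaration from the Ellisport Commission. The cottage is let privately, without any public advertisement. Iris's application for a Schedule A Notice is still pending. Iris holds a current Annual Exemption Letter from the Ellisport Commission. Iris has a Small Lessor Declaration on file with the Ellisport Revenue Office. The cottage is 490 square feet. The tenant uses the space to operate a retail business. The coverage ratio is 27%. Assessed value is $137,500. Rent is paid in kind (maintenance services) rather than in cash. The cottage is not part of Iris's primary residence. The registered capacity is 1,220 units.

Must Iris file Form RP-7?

Exception (a) requires that the property is part of the owner's primary residence; but the cottage is not part of the primary residence, so (a) is unavailable.
Exception (b) requires that assessed value is below $134,000; but assessed value is $137,500, not below $134,000, so (b) is unavailable.
Exception (c) requires that the qualifying period is below 210 days; but the qualifying period is 220 days, not below 210 days, so (c) is unavailable.
All of (d)'s requirements are met (a current Schedule E Clearance is held; rent is paid in kind; the tenant is an immediate family member). However, paragraphs (i)–(n) must be considered: (i) operates against (d): a current Annual Exemption Letter is held. (j), which would lift (i), is not triggered — no current Provisional Approval is held. Exception (d) does not apply.
Exception (e) requires that the owner holds a current Schedule A Notice from the Ellisport Commission; but no current Schedule A Notice is held, so (e) is unavailable.
No exception is made out. Iris falls within the general rule.

Yes — Iris must file Form RP-7.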